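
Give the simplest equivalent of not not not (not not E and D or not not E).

not E

not not not (not not E and D or not not E)
= not (not not E and D or not not E)   [double negation]
= not not not E   [absorption]
= not E   [double negation]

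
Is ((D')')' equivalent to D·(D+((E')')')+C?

No

E1: ((D')')'
    = D'
E2: D·(D+((E')')')+C
    = D·(D+E')+C
    = D+C
These differ: at C=1, D=1, E=0, E1 = 0 but E2 = 1.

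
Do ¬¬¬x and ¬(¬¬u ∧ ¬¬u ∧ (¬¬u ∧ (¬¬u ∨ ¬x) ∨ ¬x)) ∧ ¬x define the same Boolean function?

No

E1: ¬¬¬x
    = ¬x
E2: ¬(¬¬u ∧ ¬¬u ∧ (¬¬u ∧ (¬¬u ∨ ¬x) ∨ ¬x)) ∧ ¬x
    = ¬(¬¬u ∧ ¬¬u ∧ (¬¬u ∨ ¬x)) ∧ ¬x
    = ¬(¬¬u ∧ (¬¬u ∨ ¬x)) ∧ ¬x
    = ¬¬¬u ∧ ¬x
    = ¬u ∧ ¬x
These differ: at u=1, x=0, E1 = 1 but E2 = 0.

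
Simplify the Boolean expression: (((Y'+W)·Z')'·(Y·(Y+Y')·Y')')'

(Y'+W)·Z'

(((Y'+W)·Z')'·(Y·(Y+Y')·Y')')'
= (Y'+W)·Z'+Y·(Y+Y')·Y'
= (Y'+W)·Z'+Y·Y'
= (Y'+W)·Z'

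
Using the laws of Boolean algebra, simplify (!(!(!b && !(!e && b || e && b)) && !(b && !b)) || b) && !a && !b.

(!(!(!b && !(!e && b || e && b)) && !(b && !b)) || b) && !a && !b
= (!(!(!b && !b) && !(b && !b)) || b) && !a && !b   [distribution]
= (!b && !b || b && !b || b) && !a && !b   [De Morgan]
= (!b || b) && !a && !b   [distribution]
= !a && !b   [complement / identity]

!a && !b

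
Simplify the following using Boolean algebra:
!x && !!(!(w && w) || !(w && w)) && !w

!x && !w

!x && !!(!(w && w) || !(w && w)) && !w
= !x && !!!(w && w) && !w   — idempotence
= !x && !!!w && !w   — idempotence
= !x && !w && !w   — double negation
= !x && !w   — idempotence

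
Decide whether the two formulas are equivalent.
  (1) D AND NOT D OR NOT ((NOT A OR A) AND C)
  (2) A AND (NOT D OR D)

E1: D AND NOT D OR NOT ((NOT A OR A) AND C)
    = NOT ((NOT A OR A) AND C)
    = NOT C
E2: A AND (NOT D OR D)
    = A
These differ: at A=0, C=0, D=0, E1 = 1 but E2 = 0.

No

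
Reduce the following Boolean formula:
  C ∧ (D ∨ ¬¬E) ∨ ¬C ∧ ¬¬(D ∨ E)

C ∧ (D ∨ ¬¬E) ∨ ¬C ∧ ¬¬(D ∨ E)
= C ∧ (D ∨ ¬¬E) ∨ ¬C ∧ (D ∨ E)   [double negation]
= C ∧ (D ∨ E) ∨ ¬C ∧ (D ∨ E)   [double negation]
= D ∨ E   [distribution]

D ∨ E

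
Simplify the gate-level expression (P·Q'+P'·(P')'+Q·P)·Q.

(P·Q'+P'·(P')'+Q·P)·Q
= (P·Q'+P'·P+Q·P)·Q
= (P·Q'+Q·P)·Q
= P·Q

P·Q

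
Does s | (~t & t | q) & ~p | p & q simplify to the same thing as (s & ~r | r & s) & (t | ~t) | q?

E1: s | (~t & t | q) & ~p | p & q
    = s | q & ~p | p & q   [complement / identity]
    = s | q   [distribution]
E2: (s & ~r | r & s) & (t | ~t) | q
    = s & ~r | r & s | q   [complement / identity]
    = s | q   [distribution]
Both reduce to s | q, so they are equivalent.

Yes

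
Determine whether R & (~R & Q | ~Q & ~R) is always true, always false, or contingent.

R & (~R & Q | ~Q & ~R)
= R & (Q | ~Q) & ~R   [distribution]
= R & ~R   [complement / identity]
= 0   [complement]

always false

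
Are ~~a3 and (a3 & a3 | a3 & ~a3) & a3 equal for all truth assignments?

Yes

E1: ~~a3
    = a3   (double negation)
E2: (a3 & a3 | a3 & ~a3) & a3
    = a3 & a3   (distribution)
    = a3   (idempotence)
Both reduce to a3, so they are equivalent.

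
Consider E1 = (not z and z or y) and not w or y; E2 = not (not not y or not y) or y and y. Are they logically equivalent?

E1: (not z and z or y) and not w or y
    = y and not w or y
    = y
E2: not (not not y or not y) or y and y
    = not y and y or y and y
    = y
Both reduce to y, so they are equivalent.

Yes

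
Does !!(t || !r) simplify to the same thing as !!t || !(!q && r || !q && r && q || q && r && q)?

Yes

E1: !!(t || !r)
    = t || !r   (double negation)
E2: !!t || !(!q && r || !q && r && q || q && r && q)
    = !!t || !(!q && r || r && q)   (distribution)
    = !!t || !r   (distribution)
    = t || !r   (double negation)
Both reduce to t || !r, so they are equivalent.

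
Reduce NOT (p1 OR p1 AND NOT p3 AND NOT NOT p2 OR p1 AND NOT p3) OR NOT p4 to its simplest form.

NOT p1 OR NOT p4

NOT (p1 OR p1 AND NOT p3 AND NOT NOT p2 OR p1 AND NOT p3) OR NOT p4
= NOT (p1 OR p1 AND NOT p3 AND p2 OR p1 AND NOT p3) OR NOT p4   (double negation)
= NOT (p1 OR p1 AND NOT p3) OR NOT p4   (absorption)
= NOT p1 OR NOT p4   (absorption)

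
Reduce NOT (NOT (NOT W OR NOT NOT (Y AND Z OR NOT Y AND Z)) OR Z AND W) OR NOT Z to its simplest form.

NOT (NOT (NOT W OR NOT NOT (Y AND Z OR NOT Y AND Z)) OR Z AND W) OR NOT Z
= NOT (W AND NOT (Y AND Z OR NOT Y AND Z) OR Z AND W) OR NOT Z   [De Morgan]
= NOT (W AND NOT Z OR Z AND W) OR NOT Z   [distribution]
= NOT W OR NOT Z   [distribution]

NOT W OR NOT Z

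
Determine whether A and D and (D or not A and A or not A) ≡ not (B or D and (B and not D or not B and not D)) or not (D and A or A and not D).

No

E1: A and D and (D or not A and A or not A)
    = A and D and (D or not A)   (complement / identity)
    = A and D   (absorption)
E2: not (B or D and (B and not D or not B and not D)) or not (D and A or A and not D)
    = not (B or D and (B and not D or not B and not D)) or not A   (distribution)
    = not (B or D and not D) or not A   (distribution)
    = not B or not A   (complement / identity)
These differ: at A=0, B=0, D=0, E1 = 0 but E2 = 1.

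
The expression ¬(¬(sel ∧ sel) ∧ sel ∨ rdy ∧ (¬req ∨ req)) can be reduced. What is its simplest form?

¬(¬(sel ∧ sel) ∧ sel ∨ rdy ∧ (¬req ∨ req))
= ¬(¬(sel ∧ sel) ∧ sel ∨ rdy)   — complement / identity
= ¬(¬sel ∧ sel ∨ rdy)   — idempotence
= ¬rdy   — complement / identity

¬rdy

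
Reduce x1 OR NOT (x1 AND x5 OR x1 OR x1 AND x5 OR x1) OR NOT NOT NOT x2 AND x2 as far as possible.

TRUE

x1 OR NOT (x1 AND x5 OR x1 OR x1 AND x5 OR x1) OR NOT NOT NOT x2 AND x2
= x1 OR NOT (x1 AND x5 OR x1) OR NOT NOT NOT x2 AND x2   — idempotence
= x1 OR NOT (x1 AND x5 OR x1) OR NOT x2 AND x2   — double negation
= x1 OR NOT (x1 AND x5 OR x1)   — complement / identity
= x1 OR NOT x1   — absorption
= TRUE   — complement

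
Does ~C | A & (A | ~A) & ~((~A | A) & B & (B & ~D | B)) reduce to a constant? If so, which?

no

~C | A & (A | ~A) & ~((~A | A) & B & (B & ~D | B))
= ~C | A & (A | ~A) & ~((~A | A) & B & B)   (absorption)
= ~C | A & ~((~A | A) & B & B)   (complement / identity)
= ~C | A & ~(B & B)   (complement / identity)
= ~C | A & ~B   (idempotence)
This depends on A, B, C, so it is not a constant.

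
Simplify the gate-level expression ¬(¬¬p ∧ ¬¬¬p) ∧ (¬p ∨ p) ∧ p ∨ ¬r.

¬(¬¬p ∧ ¬¬¬p) ∧ (¬p ∨ p) ∧ p ∨ ¬r
= ¬(¬¬p ∧ ¬p) ∧ (¬p ∨ p) ∧ p ∨ ¬r   — double negation
= ¬(¬¬p ∧ ¬p) ∧ p ∨ ¬r   — complement / identity
= (¬p ∨ p) ∧ p ∨ ¬r   — De Morgan
= p ∨ ¬r   — complement / identity

p ∨ ¬r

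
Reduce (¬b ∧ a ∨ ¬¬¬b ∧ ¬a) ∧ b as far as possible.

(¬b ∧ a ∨ ¬¬¬b ∧ ¬a) ∧ b
= (¬b ∧ a ∨ ¬b ∧ ¬a) ∧ b
= ¬b ∧ b
= False

False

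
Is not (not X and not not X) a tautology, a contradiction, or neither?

tautology

not (not X and not not X)
= X or not X   (De Morgan)
= True   (complement)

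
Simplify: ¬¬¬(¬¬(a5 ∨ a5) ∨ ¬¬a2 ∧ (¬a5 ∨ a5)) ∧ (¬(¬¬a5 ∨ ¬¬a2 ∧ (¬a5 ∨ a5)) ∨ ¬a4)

¬a5 ∧ ¬a2

¬¬¬(¬¬(a5 ∨ a5) ∨ ¬¬a2 ∧ (¬a5 ∨ a5)) ∧ (¬(¬¬a5 ∨ ¬¬a2 ∧ (¬a5 ∨ a5)) ∨ ¬a4)
= ¬(¬¬(a5 ∨ a5) ∨ ¬¬a2 ∧ (¬a5 ∨ a5)) ∧ (¬(¬¬a5 ∨ ¬¬a2 ∧ (¬a5 ∨ a5)) ∨ ¬a4)   [double negation]
= ¬(¬¬a5 ∨ ¬¬a2 ∧ (¬a5 ∨ a5)) ∧ (¬(¬¬a5 ∨ ¬¬a2 ∧ (¬a5 ∨ a5)) ∨ ¬a4)   [idempotence]
= ¬(¬¬a5 ∨ ¬¬a2 ∧ (¬a5 ∨ a5))   [absorption]
= ¬(¬¬a5 ∨ ¬¬a2)   [complement / identity]
= ¬a5 ∧ ¬a2   [De Morgan]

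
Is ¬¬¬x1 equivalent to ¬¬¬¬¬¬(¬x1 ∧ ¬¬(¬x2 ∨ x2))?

E1: ¬¬¬x1
    = ¬x1
E2: ¬¬¬¬¬¬(¬x1 ∧ ¬¬(¬x2 ∨ x2))
    = ¬¬¬¬(¬x1 ∧ ¬¬(¬x2 ∨ x2))
    = ¬¬(¬x1 ∧ ¬¬(¬x2 ∨ x2))
    = ¬¬(¬x1 ∧ (¬x2 ∨ x2))
    = ¬¬¬x1
    = ¬x1
Both reduce to ¬x1, so they are equivalent.

Yes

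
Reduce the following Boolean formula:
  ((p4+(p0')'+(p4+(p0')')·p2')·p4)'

((p4+(p0')'+(p4+(p0')')·p2')·p4)'
= ((p4+(p0')')·p4)'   — absorption
= ((p4+p0)·p4)'   — double negation
= p4'   — absorption

p4'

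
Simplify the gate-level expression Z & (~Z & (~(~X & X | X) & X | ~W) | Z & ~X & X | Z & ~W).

Z & ~W

Z & (~Z & (~(~X & X | X) & X | ~W) | Z & ~X & X | Z & ~W)
= Z & (~Z & (~(~X & X | X) & X | ~W) | (~X & X | ~W) & Z)
= Z & (~Z & (~X & X | ~W) | (~X & X | ~W) & Z)
= Z & (~X & X | ~W)
= Z & ~W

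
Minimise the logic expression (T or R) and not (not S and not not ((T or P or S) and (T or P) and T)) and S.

(T or R) and not (not S and not not ((T or P or S) and (T or P) and T)) and S
= (T or R) and not (not S and not not ((T or P) and T)) and S
= (T or R) and not (not S and not not T) and S
= (T or R) and (S or not T) and S
= (T or R) and S

(T or R) and S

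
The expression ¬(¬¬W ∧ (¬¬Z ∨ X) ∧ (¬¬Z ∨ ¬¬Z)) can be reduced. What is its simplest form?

¬W ∨ ¬Z

¬(¬¬W ∧ (¬¬Z ∨ X) ∧ (¬¬Z ∨ ¬¬Z))
= ¬(¬¬W ∧ (¬¬Z ∨ X) ∧ ¬¬Z)
= ¬(¬¬W ∧ ¬¬Z)
= ¬W ∨ ¬Z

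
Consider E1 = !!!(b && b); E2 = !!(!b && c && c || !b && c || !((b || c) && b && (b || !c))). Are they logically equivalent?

E1: !!!(b && b)
    = !(b && b)
    = !b
E2: !!(!b && c && c || !b && c || !((b || c) && b && (b || !c)))
    = !!(!b && c && c || !b && c || !(b && (b || !c)))
    = !!(!b && c || !(b && (b || !c)))
    = !!(!b && c || !b)
    = !!!b
    = !b
Both reduce to !b, so they are equivalent.

Yes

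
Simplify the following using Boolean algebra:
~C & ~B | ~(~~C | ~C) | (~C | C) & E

~C & ~B | ~(~~C | ~C) | (~C | C) & E
= ~C & ~B | ~C & C | (~C | C) & E
= ~C & ~B | (~C | C) & E
= ~C & ~B | E

~C & ~B | E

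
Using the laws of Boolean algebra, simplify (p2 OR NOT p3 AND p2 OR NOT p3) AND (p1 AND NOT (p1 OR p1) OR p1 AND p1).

(p2 OR NOT p3) AND p1

(p2 OR NOT p3 AND p2 OR NOT p3) AND (p1 AND NOT (p1 OR p1) OR p1 AND p1)
= (p2 OR NOT p3 AND p2 OR NOT p3) AND (p1 AND NOT p1 OR p1 AND p1)   — idempotence
= (p2 OR NOT p3 AND p2 OR NOT p3) AND p1   — distribution
= (p2 OR NOT p3) AND p1   — absorption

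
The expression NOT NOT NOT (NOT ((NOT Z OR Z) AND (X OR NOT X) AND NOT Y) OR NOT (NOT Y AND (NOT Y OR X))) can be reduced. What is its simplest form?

NOT NOT NOT (NOT ((NOT Z OR Z) AND (X OR NOT X) AND NOT Y) OR NOT (NOT Y AND (NOT Y OR X)))
= NOT NOT NOT (NOT ((NOT Z OR Z) AND NOT Y) OR NOT (NOT Y AND (NOT Y OR X)))   — complement / identity
= NOT NOT NOT (NOT NOT Y OR NOT (NOT Y AND (NOT Y OR X)))   — complement / identity
= NOT NOT NOT (NOT NOT Y OR NOT NOT Y)   — absorption
= NOT (NOT NOT Y OR NOT NOT Y)   — double negation
= NOT NOT NOT Y   — idempotence
= NOT Y   — double negation

NOT Y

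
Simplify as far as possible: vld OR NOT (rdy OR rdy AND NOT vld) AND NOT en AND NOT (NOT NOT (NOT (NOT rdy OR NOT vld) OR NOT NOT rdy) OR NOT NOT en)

vld OR NOT rdy AND NOT en

vld OR NOT (rdy OR rdy AND NOT vld) AND NOT en AND NOT (NOT NOT (NOT (NOT rdy OR NOT vld) OR NOT NOT rdy) OR NOT NOT en)
= vld OR NOT (rdy OR rdy AND NOT vld) AND NOT en AND NOT (NOT ((NOT rdy OR NOT vld) AND NOT rdy) OR NOT NOT en)
= vld OR NOT (rdy OR rdy AND NOT vld) AND NOT en AND NOT (NOT NOT rdy OR NOT NOT en)
= vld OR NOT rdy AND NOT en AND NOT (NOT NOT rdy OR NOT NOT en)
= vld OR NOT rdy AND NOT en AND NOT rdy AND NOT en
= vld OR NOT rdy AND NOT en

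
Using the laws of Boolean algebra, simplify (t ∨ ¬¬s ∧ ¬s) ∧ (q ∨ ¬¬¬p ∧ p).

(t ∨ ¬¬s ∧ ¬s) ∧ (q ∨ ¬¬¬p ∧ p)
= (t ∨ ¬¬s ∧ ¬s) ∧ (q ∨ ¬p ∧ p)   (double negation)
= (t ∨ ¬¬s ∧ ¬s) ∧ q   (complement / identity)
= (t ∨ s ∧ ¬s) ∧ q   (double negation)
= t ∧ q   (complement / identity)

t ∧ q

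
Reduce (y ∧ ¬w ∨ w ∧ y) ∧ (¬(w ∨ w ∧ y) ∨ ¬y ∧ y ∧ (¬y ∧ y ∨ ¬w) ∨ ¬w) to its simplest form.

y ∧ ¬w

(y ∧ ¬w ∨ w ∧ y) ∧ (¬(w ∨ w ∧ y) ∨ ¬y ∧ y ∧ (¬y ∧ y ∨ ¬w) ∨ ¬w)
= y ∧ (¬(w ∨ w ∧ y) ∨ ¬y ∧ y ∧ (¬y ∧ y ∨ ¬w) ∨ ¬w)   [distribution]
= y ∧ (¬(w ∨ w ∧ y) ∨ ¬y ∧ y ∨ ¬w)   [absorption]
= y ∧ (¬w ∨ ¬y ∧ y ∨ ¬w)   [absorption]
= y ∧ (¬w ∨ ¬w)   [complement / identity]
= y ∧ ¬w   [idempotence]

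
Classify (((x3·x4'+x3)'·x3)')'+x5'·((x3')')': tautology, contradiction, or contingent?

(((x3·x4'+x3)'·x3)')'+x5'·((x3')')'
= ((x3'·x3)')'+x5'·((x3')')'   [absorption]
= x3'·x3+x5'·((x3')')'   [double negation]
= x3'·x3+x5'·x3'   [double negation]
= x5'·x3'   [complement / identity]
This depends on x3, x5, so it is not a constant.

contingent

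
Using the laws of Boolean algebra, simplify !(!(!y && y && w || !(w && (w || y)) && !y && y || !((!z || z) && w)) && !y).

!(!(!y && y && w || !(w && (w || y)) && !y && y || !((!z || z) && w)) && !y)
= !y && y && w || !(w && (w || y)) && !y && y || !((!z || z) && w) || y   [De Morgan]
= !y && y && w || !w && !y && y || !((!z || z) && w) || y   [absorption]
= !y && y || !((!z || z) && w) || y   [distribution]
= !y && y || !w || y   [complement / identity]
= !w || y   [complement / identity]

!w || y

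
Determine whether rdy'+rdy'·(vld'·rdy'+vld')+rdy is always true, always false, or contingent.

rdy'+rdy'·(vld'·rdy'+vld')+rdy
= rdy'+rdy'·vld'+rdy
= rdy'+rdy
= 1

always true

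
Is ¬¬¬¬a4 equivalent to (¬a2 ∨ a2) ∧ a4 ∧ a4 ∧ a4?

Yes

E1: ¬¬¬¬a4
    = ¬¬a4   [double negation]
    = a4   [double negation]
E2: (¬a2 ∨ a2) ∧ a4 ∧ a4 ∧ a4
    = (¬a2 ∨ a2) ∧ a4 ∧ a4   [idempotence]
    = a4 ∧ a4   [complement / identity]
    = a4   [idempotence]
Both reduce to a4, so they are equivalent.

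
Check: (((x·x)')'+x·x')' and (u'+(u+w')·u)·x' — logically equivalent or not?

Yes

E1: (((x·x)')'+x·x')'
    = (x·x+x·x')'
    = x'
E2: (u'+(u+w')·u)·x'
    = (u'+u)·x'
    = x'
Both reduce to x', so they are equivalent.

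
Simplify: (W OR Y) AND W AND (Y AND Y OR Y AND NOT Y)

(W OR Y) AND W AND (Y AND Y OR Y AND NOT Y)
= W AND (Y AND Y OR Y AND NOT Y)
= W AND Y

W AND Y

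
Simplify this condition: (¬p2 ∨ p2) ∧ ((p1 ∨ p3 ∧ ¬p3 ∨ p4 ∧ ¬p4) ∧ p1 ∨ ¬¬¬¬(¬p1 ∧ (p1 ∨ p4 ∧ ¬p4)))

p1

(¬p2 ∨ p2) ∧ ((p1 ∨ p3 ∧ ¬p3 ∨ p4 ∧ ¬p4) ∧ p1 ∨ ¬¬¬¬(¬p1 ∧ (p1 ∨ p4 ∧ ¬p4)))
= (¬p2 ∨ p2) ∧ ((p1 ∨ p4 ∧ ¬p4) ∧ p1 ∨ ¬¬¬¬(¬p1 ∧ (p1 ∨ p4 ∧ ¬p4)))   [complement / identity]
= (¬p2 ∨ p2) ∧ ((p1 ∨ p4 ∧ ¬p4) ∧ p1 ∨ ¬¬(¬p1 ∧ (p1 ∨ p4 ∧ ¬p4)))   [double negation]
= (¬p2 ∨ p2) ∧ ((p1 ∨ p4 ∧ ¬p4) ∧ p1 ∨ ¬p1 ∧ (p1 ∨ p4 ∧ ¬p4))   [double negation]
= (p1 ∨ p4 ∧ ¬p4) ∧ p1 ∨ ¬p1 ∧ (p1 ∨ p4 ∧ ¬p4)   [complement / identity]
= p1 ∨ p4 ∧ ¬p4   [distribution]
= p1   [complement / identity]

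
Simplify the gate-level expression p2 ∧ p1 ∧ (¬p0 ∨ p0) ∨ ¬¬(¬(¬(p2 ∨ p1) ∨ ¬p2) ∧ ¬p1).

p2 ∧ p1 ∧ (¬p0 ∨ p0) ∨ ¬¬(¬(¬(p2 ∨ p1) ∨ ¬p2) ∧ ¬p1)
= p2 ∧ p1 ∧ (¬p0 ∨ p0) ∨ ¬(¬(p2 ∨ p1) ∨ ¬p2) ∧ ¬p1   — double negation
= p2 ∧ p1 ∨ ¬(¬(p2 ∨ p1) ∨ ¬p2) ∧ ¬p1   — complement / identity
= p2 ∧ p1 ∨ (p2 ∨ p1) ∧ p2 ∧ ¬p1   — De Morgan
= p2 ∧ p1 ∨ p2 ∧ ¬p1   — absorption
= p2   — distribution

p2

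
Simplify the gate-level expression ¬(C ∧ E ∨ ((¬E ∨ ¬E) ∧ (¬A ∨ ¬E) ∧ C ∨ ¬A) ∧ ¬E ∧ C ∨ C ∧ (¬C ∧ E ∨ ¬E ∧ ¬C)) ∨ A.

¬(C ∧ E ∨ ((¬E ∨ ¬E) ∧ (¬A ∨ ¬E) ∧ C ∨ ¬A) ∧ ¬E ∧ C ∨ C ∧ (¬C ∧ E ∨ ¬E ∧ ¬C)) ∨ A
= ¬(C ∧ E ∨ ((¬E ∨ ¬E) ∧ (¬A ∨ ¬E) ∧ C ∨ ¬A) ∧ ¬E ∧ C ∨ C ∧ ¬C) ∨ A   (distribution)
= ¬(C ∧ E ∨ ((¬E ∨ ¬E ∧ ¬A) ∧ C ∨ ¬A) ∧ ¬E ∧ C ∨ C ∧ ¬C) ∨ A   (distribution)
= ¬(C ∧ E ∨ (¬E ∧ C ∨ ¬A) ∧ ¬E ∧ C ∨ C ∧ ¬C) ∨ A   (absorption)
= ¬(C ∧ E ∨ (¬E ∧ C ∨ ¬A) ∧ ¬E ∧ C) ∨ A   (complement / identity)
= ¬(C ∧ E ∨ ¬E ∧ C) ∨ A   (absorption)
= ¬C ∨ A   (distribution)

¬C ∨ A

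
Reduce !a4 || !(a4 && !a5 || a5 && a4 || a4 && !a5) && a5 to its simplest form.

!a4 || !(a4 && !a5 || a5 && a4 || a4 && !a5) && a5
= !a4 || !(a4 && !a5 || a4) && a5   [distribution]
= !a4 || !a4 && a5   [absorption]
= !a4   [absorption]

!a4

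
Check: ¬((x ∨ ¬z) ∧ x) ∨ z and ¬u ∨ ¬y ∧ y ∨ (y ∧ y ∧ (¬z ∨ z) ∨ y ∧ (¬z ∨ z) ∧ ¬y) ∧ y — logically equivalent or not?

No

E1: ¬((x ∨ ¬z) ∧ x) ∨ z
    = ¬x ∨ z
E2: ¬u ∨ ¬y ∧ y ∨ (y ∧ y ∧ (¬z ∨ z) ∨ y ∧ (¬z ∨ z) ∧ ¬y) ∧ y
    = ¬u ∨ ¬y ∧ y ∨ y ∧ (¬z ∨ z) ∧ y
    = ¬u ∨ ¬y ∧ y ∨ y ∧ y
    = ¬u ∨ y
These differ: at u=0, x=1, y=0, z=0, E1 = 0 but E2 = 1.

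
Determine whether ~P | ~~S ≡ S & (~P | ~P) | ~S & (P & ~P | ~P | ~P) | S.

Yes

E1: ~P | ~~S
    = ~P | S   (double negation)
E2: S & (~P | ~P) | ~S & (P & ~P | ~P | ~P) | S
    = S & (~P | ~P) | ~S & (~P | ~P) | S   (complement / identity)
    = ~P | ~P | S   (distribution)
    = ~P | S   (idempotence)
Both reduce to ~P | S, so they are equivalent.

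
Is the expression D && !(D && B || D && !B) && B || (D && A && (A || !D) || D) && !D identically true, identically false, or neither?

identically false

D && !(D && B || D && !B) && B || (D && A && (A || !D) || D) && !D
= D && !(D && B || D && !B) && B || (D && A || D) && !D   [absorption]
= D && !D && B || (D && A || D) && !D   [distribution]
= D && !D && B || D && !D   [absorption]
= D && !D   [absorption]
= false   [complement]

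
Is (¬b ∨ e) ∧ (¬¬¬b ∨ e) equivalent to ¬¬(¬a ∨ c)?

E1: (¬b ∨ e) ∧ (¬¬¬b ∨ e)
    = (¬b ∨ e) ∧ (¬b ∨ e)   [double negation]
    = ¬b ∨ e   [idempotence]
E2: ¬¬(¬a ∨ c)
    = ¬a ∨ c   [double negation]
These differ: at a=0, b=1, c=0, e=0, E1 = 0 but E2 = 1.

No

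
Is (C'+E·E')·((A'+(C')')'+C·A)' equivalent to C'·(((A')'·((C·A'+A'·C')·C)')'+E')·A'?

Yes

E1: (C'+E·E')·((A'+(C')')'+C·A)'
    = (C'+E·E')·(A·C'+C·A)'   (De Morgan)
    = C'·(A·C'+C·A)'   (complement / identity)
    = C'·A'   (distribution)
E2: C'·(((A')'·((C·A'+A'·C')·C)')'+E')·A'
    = C'·(((A')'·(A'·C)')'+E')·A'   (distribution)
    = C'·(A'+A'·C+E')·A'   (De Morgan)
    = C'·(A'+E')·A'   (absorption)
    = C'·A'   (absorption)
Both reduce to C'·A', so they are equivalent.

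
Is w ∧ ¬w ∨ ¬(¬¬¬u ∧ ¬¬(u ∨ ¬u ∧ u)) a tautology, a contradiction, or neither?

tautology

w ∧ ¬w ∨ ¬(¬¬¬u ∧ ¬¬(u ∨ ¬u ∧ u))
= ¬(¬¬¬u ∧ ¬¬(u ∨ ¬u ∧ u))   — complement / identity
= ¬¬u ∨ ¬(u ∨ ¬u ∧ u)   — De Morgan
= u ∨ ¬(u ∨ ¬u ∧ u)   — double negation
= u ∨ ¬u   — complement / identity
= True   — complement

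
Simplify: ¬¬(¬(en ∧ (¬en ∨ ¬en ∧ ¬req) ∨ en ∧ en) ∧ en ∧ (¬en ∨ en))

False

¬¬(¬(en ∧ (¬en ∨ ¬en ∧ ¬req) ∨ en ∧ en) ∧ en ∧ (¬en ∨ en))
= ¬¬(¬(en ∧ ¬en ∨ en ∧ en) ∧ en ∧ (¬en ∨ en))   [absorption]
= ¬¬(¬(en ∧ ¬en ∨ en ∧ en) ∧ en)   [complement / identity]
= ¬(en ∧ ¬en ∨ en ∧ en) ∧ en   [double negation]
= ¬en ∧ en   [distribution]
= False   [complement]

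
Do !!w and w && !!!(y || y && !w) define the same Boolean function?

E1: !!w
    = w
E2: w && !!!(y || y && !w)
    = w && !(y || y && !w)
    = w && !y
These differ: at w=1, y=1, E1 = 1 but E2 = 0.

No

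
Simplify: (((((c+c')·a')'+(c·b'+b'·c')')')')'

(((((c+c')·a')'+(c·b'+b'·c')')')')'
= (((c+c')·a'·(c·b'+b'·c'))')'   — De Morgan
= (((c+c')·a'·b')')'   — distribution
= ((a'·b')')'   — complement / identity
= a'·b'   — double negation

a'·b'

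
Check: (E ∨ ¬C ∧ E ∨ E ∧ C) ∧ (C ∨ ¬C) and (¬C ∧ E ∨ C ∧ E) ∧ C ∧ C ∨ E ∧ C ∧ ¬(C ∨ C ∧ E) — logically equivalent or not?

E1: (E ∨ ¬C ∧ E ∨ E ∧ C) ∧ (C ∨ ¬C)
    = (E ∨ E) ∧ (C ∨ ¬C)   (distribution)
    = E ∨ E   (complement / identity)
    = E   (idempotence)
E2: (¬C ∧ E ∨ C ∧ E) ∧ C ∧ C ∨ E ∧ C ∧ ¬(C ∨ C ∧ E)
    = E ∧ C ∧ C ∨ E ∧ C ∧ ¬(C ∨ C ∧ E)   (distribution)
    = E ∧ C ∧ C ∨ E ∧ C ∧ ¬C   (absorption)
    = E ∧ C   (distribution)
These differ: at C=0, E=1, E1 = 1 but E2 = 0.

No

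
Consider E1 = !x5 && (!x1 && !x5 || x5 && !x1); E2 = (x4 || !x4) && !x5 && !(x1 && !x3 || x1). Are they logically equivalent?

Yes

E1: !x5 && (!x1 && !x5 || x5 && !x1)
    = !x5 && !x1   — distribution
E2: (x4 || !x4) && !x5 && !(x1 && !x3 || x1)
    = !x5 && !(x1 && !x3 || x1)   — complement / identity
    = !x5 && !x1   — absorption
Both reduce to !x5 && !x1, so they are equivalent.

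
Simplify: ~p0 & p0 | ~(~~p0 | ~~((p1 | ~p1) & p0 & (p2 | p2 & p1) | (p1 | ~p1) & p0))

~p0 & p0 | ~(~~p0 | ~~((p1 | ~p1) & p0 & (p2 | p2 & p1) | (p1 | ~p1) & p0))
= ~p0 & p0 | ~(~~p0 | ~~((p1 | ~p1) & p0 & p2 | (p1 | ~p1) & p0))   (absorption)
= ~p0 & p0 | ~p0 & ~((p1 | ~p1) & p0 & p2 | (p1 | ~p1) & p0)   (De Morgan)
= ~p0 & p0 | ~p0 & ~((p1 | ~p1) & p0)   (absorption)
= ~p0 & p0 | ~p0 & ~p0   (complement / identity)
= ~p0   (distribution)

~p0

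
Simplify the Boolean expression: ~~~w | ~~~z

~w | ~z

~~~w | ~~~z
= ~w | ~~~z   [double negation]
= ~w | ~z   [double negation]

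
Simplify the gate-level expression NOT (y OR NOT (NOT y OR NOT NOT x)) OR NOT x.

NOT (y OR NOT (NOT y OR NOT NOT x)) OR NOT x
= NOT (y OR y AND NOT x) OR NOT x   [De Morgan]
= NOT y OR NOT x   [absorption]

NOT y OR NOT x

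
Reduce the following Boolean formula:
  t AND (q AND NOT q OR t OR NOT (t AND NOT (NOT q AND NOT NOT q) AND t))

t

t AND (q AND NOT q OR t OR NOT (t AND NOT (NOT q AND NOT NOT q) AND t))
= t AND (q AND NOT q OR t OR NOT (t AND (q OR NOT q) AND t))   — De Morgan
= t AND (q AND NOT q OR t OR NOT (t AND t))   — complement / identity
= t AND (t OR NOT (t AND t))   — complement / identity
= t AND (t OR NOT t)   — idempotence
= t   — complement / identity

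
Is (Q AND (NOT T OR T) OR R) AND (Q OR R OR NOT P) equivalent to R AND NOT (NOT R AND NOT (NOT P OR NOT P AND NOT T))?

E1: (Q AND (NOT T OR T) OR R) AND (Q OR R OR NOT P)
    = (Q OR R) AND (Q OR R OR NOT P)
    = Q OR R
E2: R AND NOT (NOT R AND NOT (NOT P OR NOT P AND NOT T))
    = R AND NOT (NOT R AND NOT NOT P)
    = R AND (R OR NOT P)
    = R
These differ: at P=1, Q=1, R=0, T=0, E1 = 1 but E2 = 0.

No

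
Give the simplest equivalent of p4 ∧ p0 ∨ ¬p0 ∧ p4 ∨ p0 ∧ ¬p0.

p4 ∧ p0 ∨ ¬p0 ∧ p4 ∨ p0 ∧ ¬p0
= p4 ∨ p0 ∧ ¬p0   (distribution)
= p4   (complement / identity)

p4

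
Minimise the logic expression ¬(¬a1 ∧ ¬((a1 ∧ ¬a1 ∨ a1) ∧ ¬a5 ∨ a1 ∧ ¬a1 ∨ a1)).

¬(¬a1 ∧ ¬((a1 ∧ ¬a1 ∨ a1) ∧ ¬a5 ∨ a1 ∧ ¬a1 ∨ a1))
= ¬(¬a1 ∧ ¬(a1 ∧ ¬a1 ∨ a1))   — absorption
= ¬(¬a1 ∧ ¬a1)   — complement / identity
= ¬¬a1   — idempotence
= a1   — double negation

a1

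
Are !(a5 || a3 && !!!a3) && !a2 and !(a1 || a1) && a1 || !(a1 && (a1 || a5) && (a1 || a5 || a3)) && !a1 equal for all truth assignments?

E1: !(a5 || a3 && !!!a3) && !a2
    = !(a5 || a3 && !a3) && !a2   [double negation]
    = !a5 && !a2   [complement / identity]
E2: !(a1 || a1) && a1 || !(a1 && (a1 || a5) && (a1 || a5 || a3)) && !a1
    = !(a1 || a1) && a1 || !(a1 && (a1 || a5)) && !a1   [absorption]
    = !(a1 || a1) && a1 || !a1 && !a1   [absorption]
    = !a1 && a1 || !a1 && !a1   [idempotence]
    = !a1   [distribution]
These differ: at a1=0, a2=1, a3=0, a5=0, E1 = 0 but E2 = 1.

No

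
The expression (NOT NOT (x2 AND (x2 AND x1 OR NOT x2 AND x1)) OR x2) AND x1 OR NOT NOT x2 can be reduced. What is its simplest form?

(NOT NOT (x2 AND (x2 AND x1 OR NOT x2 AND x1)) OR x2) AND x1 OR NOT NOT x2
= (NOT NOT (x2 AND (x2 AND x1 OR NOT x2 AND x1)) OR x2) AND x1 OR x2   [double negation]
= (x2 AND (x2 AND x1 OR NOT x2 AND x1) OR x2) AND x1 OR x2   [double negation]
= (x2 AND x1 OR x2) AND x1 OR x2   [distribution]
= x2 AND x1 OR x2   [absorption]
= x2   [absorption]

x2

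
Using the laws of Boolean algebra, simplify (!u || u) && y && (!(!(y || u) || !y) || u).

y

(!u || u) && y && (!(!(y || u) || !y) || u)
= y && (!(!(y || u) || !y) || u)   (complement / identity)
= y && ((y || u) && y || u)   (De Morgan)
= y && (y || u)   (absorption)
= y   (absorption)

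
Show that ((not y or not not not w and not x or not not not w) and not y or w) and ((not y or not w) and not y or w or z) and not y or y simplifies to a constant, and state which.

True

((not y or not not not w and not x or not not not w) and not y or w) and ((not y or not w) and not y or w or z) and not y or y
= ((not y or not not not w) and not y or w) and ((not y or not w) and not y or w or z) and not y or y
= ((not y or not w) and not y or w) and ((not y or not w) and not y or w or z) and not y or y
= ((not y or not w) and not y or w) and not y or y
= (not y or w) and not y or y
= not y or y
= True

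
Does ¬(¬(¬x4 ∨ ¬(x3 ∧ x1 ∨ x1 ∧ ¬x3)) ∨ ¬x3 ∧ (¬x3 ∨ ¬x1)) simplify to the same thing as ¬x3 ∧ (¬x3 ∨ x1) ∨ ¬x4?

No

E1: ¬(¬(¬x4 ∨ ¬(x3 ∧ x1 ∨ x1 ∧ ¬x3)) ∨ ¬x3 ∧ (¬x3 ∨ ¬x1))
    = ¬(¬(¬x4 ∨ ¬(x3 ∧ x1 ∨ x1 ∧ ¬x3)) ∨ ¬x3)   [absorption]
    = ¬(¬(¬x4 ∨ ¬x1) ∨ ¬x3)   [distribution]
    = (¬x4 ∨ ¬x1) ∧ x3   [De Morgan]
E2: ¬x3 ∧ (¬x3 ∨ x1) ∨ ¬x4
    = ¬x3 ∨ ¬x4   [absorption]
These differ: at x1=0, x3=0, x4=1, E1 = 0 but E2 = 1.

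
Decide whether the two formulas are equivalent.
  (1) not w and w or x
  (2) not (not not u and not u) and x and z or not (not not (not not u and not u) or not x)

Yes

E1: not w and w or x
    = x   (complement / identity)
E2: not (not not u and not u) and x and z or not (not not (not not u and not u) or not x)
    = not (not not u and not u) and x and z or not (not not u and not u) and x   (De Morgan)
    = not (not not u and not u) and x   (absorption)
    = (not u or u) and x   (De Morgan)
    = x   (complement / identity)
Both reduce to x, so they are equivalent.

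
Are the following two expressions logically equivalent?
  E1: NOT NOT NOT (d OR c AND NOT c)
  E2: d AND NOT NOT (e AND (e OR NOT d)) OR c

E1: NOT NOT NOT (d OR c AND NOT c)
    = NOT NOT NOT d   — complement / identity
    = NOT d   — double negation
E2: d AND NOT NOT (e AND (e OR NOT d)) OR c
    = d AND NOT NOT e OR c   — absorption
    = d AND e OR c   — double negation
These differ: at c=1, d=1, e=1, E1 = 0 but E2 = 1.

No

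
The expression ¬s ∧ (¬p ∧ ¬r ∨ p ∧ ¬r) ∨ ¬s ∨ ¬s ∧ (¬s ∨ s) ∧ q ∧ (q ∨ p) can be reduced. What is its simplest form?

¬s ∧ (¬p ∧ ¬r ∨ p ∧ ¬r) ∨ ¬s ∨ ¬s ∧ (¬s ∨ s) ∧ q ∧ (q ∨ p)
= ¬s ∧ (¬p ∧ ¬r ∨ p ∧ ¬r) ∨ ¬s ∨ ¬s ∧ (¬s ∨ s) ∧ q   [absorption]
= ¬s ∧ ¬r ∨ ¬s ∨ ¬s ∧ (¬s ∨ s) ∧ q   [distribution]
= ¬s ∧ ¬r ∨ ¬s ∨ ¬s ∧ q   [complement / identity]
= ¬s ∨ ¬s ∧ q   [absorption]
= ¬s   [absorption]

¬s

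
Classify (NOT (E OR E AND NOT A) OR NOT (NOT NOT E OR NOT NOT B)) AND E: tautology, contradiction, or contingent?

contradiction

(NOT (E OR E AND NOT A) OR NOT (NOT NOT E OR NOT NOT B)) AND E
= (NOT (E OR E AND NOT A) OR NOT E AND NOT B) AND E   (De Morgan)
= (NOT E OR NOT E AND NOT B) AND E   (absorption)
= NOT E AND E   (absorption)
= FALSE   (complement)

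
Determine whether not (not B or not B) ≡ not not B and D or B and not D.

Yes

E1: not (not B or not B)
    = B and B   [De Morgan]
    = B   [idempotence]
E2: not not B and D or B and not D
    = B and D or B and not D   [double negation]
    = B   [distribution]
Both reduce to B, so they are equivalent.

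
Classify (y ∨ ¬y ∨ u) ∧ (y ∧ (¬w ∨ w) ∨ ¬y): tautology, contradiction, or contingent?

tautology

(y ∨ ¬y ∨ u) ∧ (y ∧ (¬w ∨ w) ∨ ¬y)
= (y ∨ ¬y ∨ u) ∧ (y ∨ ¬y)
= y ∨ ¬y
= True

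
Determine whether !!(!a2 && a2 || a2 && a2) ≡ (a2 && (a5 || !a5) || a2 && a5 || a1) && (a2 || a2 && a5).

E1: !!(!a2 && a2 || a2 && a2)
    = !!a2   (distribution)
    = a2   (double negation)
E2: (a2 && (a5 || !a5) || a2 && a5 || a1) && (a2 || a2 && a5)
    = (a2 || a2 && a5 || a1) && (a2 || a2 && a5)   (complement / identity)
    = a2 || a2 && a5   (absorption)
    = a2   (absorption)
Both reduce to a2, so they are equivalent.

Yes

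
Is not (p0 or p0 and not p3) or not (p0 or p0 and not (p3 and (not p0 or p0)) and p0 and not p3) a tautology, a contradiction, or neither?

neither

not (p0 or p0 and not p3) or not (p0 or p0 and not (p3 and (not p0 or p0)) and p0 and not p3)
= not (p0 or p0 and not p3) or not (p0 or p0 and not p3 and p0 and not p3)   (complement / identity)
= not (p0 or p0 and not p3) or not (p0 or p0 and not p3)   (idempotence)
= not (p0 or p0 and not p3)   (idempotence)
= not p0   (absorption)
This depends on p0, so it is not a constant.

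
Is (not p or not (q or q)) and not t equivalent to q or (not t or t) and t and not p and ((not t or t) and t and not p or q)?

E1: (not p or not (q or q)) and not t
    = (not p or not q) and not t
E2: q or (not t or t) and t and not p and ((not t or t) and t and not p or q)
    = q or (not t or t) and t and not p
    = q or t and not p
These differ: at p=1, q=1, t=1, E1 = 0 but E2 = 1.

No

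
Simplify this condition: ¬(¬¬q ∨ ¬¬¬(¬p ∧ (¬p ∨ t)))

¬q ∧ ¬p

¬(¬¬q ∨ ¬¬¬(¬p ∧ (¬p ∨ t)))
= ¬q ∧ ¬¬(¬p ∧ (¬p ∨ t))   [De Morgan]
= ¬q ∧ ¬¬¬p   [absorption]
= ¬q ∧ ¬p   [double negation]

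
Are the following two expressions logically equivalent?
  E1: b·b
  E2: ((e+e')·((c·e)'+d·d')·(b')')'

E1: b·b
    = b
E2: ((e+e')·((c·e)'+d·d')·(b')')'
    = ((e+e')·(c·e)'·(b')')'
    = ((c·e)'·(b')')'
    = c·e+b'
These differ: at b=0, c=0, d=0, e=0, E1 = 0 but E2 = 1.

No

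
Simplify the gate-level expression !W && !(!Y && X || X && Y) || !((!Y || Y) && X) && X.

!W && !(!Y && X || X && Y) || !((!Y || Y) && X) && X
= !W && !X || !((!Y || Y) && X) && X   (distribution)
= !W && !X || !X && X   (complement / identity)
= !W && !X   (complement / identity)

!W && !X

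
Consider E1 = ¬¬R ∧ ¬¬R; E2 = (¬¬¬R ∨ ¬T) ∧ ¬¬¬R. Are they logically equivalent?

E1: ¬¬R ∧ ¬¬R
    = ¬¬R   — idempotence
    = R   — double negation
E2: (¬¬¬R ∨ ¬T) ∧ ¬¬¬R
    = ¬¬¬R   — absorption
    = ¬R   — double negation
These differ: at R=0, T=0, E1 = 0 but E2 = 1.

No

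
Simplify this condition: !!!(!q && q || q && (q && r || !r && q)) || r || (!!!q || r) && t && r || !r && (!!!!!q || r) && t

!!!(!q && q || q && (q && r || !r && q)) || r || (!!!q || r) && t && r || !r && (!!!!!q || r) && t
= !!!(!q && q || q && (q && r || !r && q)) || r || (!!!q || r) && t && r || !r && (!!!q || r) && t
= !!!(!q && q || q && q) || r || (!!!q || r) && t && r || !r && (!!!q || r) && t
= !!!(!q && q || q && q) || r || (!!!q || r) && t
= !!!q || r || (!!!q || r) && t
= !!!q || r
= !q || r

!q || r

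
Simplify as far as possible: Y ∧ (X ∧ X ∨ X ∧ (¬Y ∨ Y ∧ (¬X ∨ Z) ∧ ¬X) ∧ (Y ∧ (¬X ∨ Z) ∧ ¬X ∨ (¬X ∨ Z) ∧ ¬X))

Y ∧ X

Y ∧ (X ∧ X ∨ X ∧ (¬Y ∨ Y ∧ (¬X ∨ Z) ∧ ¬X) ∧ (Y ∧ (¬X ∨ Z) ∧ ¬X ∨ (¬X ∨ Z) ∧ ¬X))
= Y ∧ (X ∧ X ∨ X ∧ (¬Y ∧ (¬X ∨ Z) ∧ ¬X ∨ Y ∧ (¬X ∨ Z) ∧ ¬X))   [distribution]
= Y ∧ (X ∧ X ∨ X ∧ (¬X ∨ Z) ∧ ¬X)   [distribution]
= Y ∧ (X ∧ X ∨ X ∧ ¬X)   [absorption]
= Y ∧ X   [distribution]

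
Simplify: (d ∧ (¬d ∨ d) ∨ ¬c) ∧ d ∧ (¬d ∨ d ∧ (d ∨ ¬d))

(d ∧ (¬d ∨ d) ∨ ¬c) ∧ d ∧ (¬d ∨ d ∧ (d ∨ ¬d))
= (d ∧ (¬d ∨ d) ∨ ¬c) ∧ d ∧ (¬d ∨ d)   [complement / identity]
= d ∧ (¬d ∨ d)   [absorption]
= d   [complement / identity]

d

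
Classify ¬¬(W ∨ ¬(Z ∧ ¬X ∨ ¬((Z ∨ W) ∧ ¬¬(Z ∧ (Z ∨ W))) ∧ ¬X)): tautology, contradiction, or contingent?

contingent

¬¬(W ∨ ¬(Z ∧ ¬X ∨ ¬((Z ∨ W) ∧ ¬¬(Z ∧ (Z ∨ W))) ∧ ¬X))
= ¬¬(W ∨ ¬(Z ∧ ¬X ∨ ¬((Z ∨ W) ∧ Z ∧ (Z ∨ W)) ∧ ¬X))
= ¬¬(W ∨ ¬(Z ∧ ¬X ∨ ¬((Z ∨ W) ∧ Z) ∧ ¬X))
= W ∨ ¬(Z ∧ ¬X ∨ ¬((Z ∨ W) ∧ Z) ∧ ¬X)
= W ∨ ¬(Z ∧ ¬X ∨ ¬Z ∧ ¬X)
= W ∨ ¬¬X
= W ∨ X
This depends on W, X, so it is not a constant.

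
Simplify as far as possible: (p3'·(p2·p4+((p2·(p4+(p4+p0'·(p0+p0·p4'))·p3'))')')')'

(p3'·(p2·p4+((p2·(p4+(p4+p0'·(p0+p0·p4'))·p3'))')')')'
= p3+p2·p4+((p2·(p4+(p4+p0'·(p0+p0·p4'))·p3'))')'   — De Morgan
= p3+p2·p4+((p2·(p4+(p4+p0'·p0)·p3'))')'   — absorption
= p3+p2·p4+((p2·(p4+p4·p3'))')'   — complement / identity
= p3+p2·p4+((p2·p4)')'   — absorption
= p3+p2·p4+p2·p4   — double negation
= p3+p2·p4   — idempotence

p3+p2·p4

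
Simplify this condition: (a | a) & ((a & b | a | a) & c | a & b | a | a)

(a | a) & ((a & b | a | a) & c | a & b | a | a)
= (a | a) & (a & b | a | a)   [absorption]
= (a | a) & (a | a)   [absorption]
= a | a   [idempotence]
= a   [idempotence]

a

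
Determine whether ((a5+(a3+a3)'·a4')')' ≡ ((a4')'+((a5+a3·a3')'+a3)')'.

No

E1: ((a5+(a3+a3)'·a4')')'
    = a5+(a3+a3)'·a4'   (double negation)
    = a5+a3'·a4'   (idempotence)
E2: ((a4')'+((a5+a3·a3')'+a3)')'
    = ((a4')'+(a5'+a3)')'   (complement / identity)
    = a4'·(a5'+a3)   (De Morgan)
These differ: at a3=0, a4=1, a5=1, E1 = 1 but E2 = 0.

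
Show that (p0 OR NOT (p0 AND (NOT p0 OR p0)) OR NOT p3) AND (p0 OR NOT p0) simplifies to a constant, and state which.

(p0 OR NOT (p0 AND (NOT p0 OR p0)) OR NOT p3) AND (p0 OR NOT p0)
= (p0 OR NOT p0 OR NOT p3) AND (p0 OR NOT p0)
= p0 OR NOT p0
= TRUE

TRUE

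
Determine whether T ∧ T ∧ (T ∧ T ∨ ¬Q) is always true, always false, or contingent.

contingent

T ∧ T ∧ (T ∧ T ∨ ¬Q)
= T ∧ T   — absorption
= T   — idempotence
This depends on T, so it is not a constant.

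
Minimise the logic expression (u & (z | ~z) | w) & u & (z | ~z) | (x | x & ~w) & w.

(u & (z | ~z) | w) & u & (z | ~z) | (x | x & ~w) & w
= u & (z | ~z) | (x | x & ~w) & w
= u | (x | x & ~w) & w
= u | x & w

u | x & w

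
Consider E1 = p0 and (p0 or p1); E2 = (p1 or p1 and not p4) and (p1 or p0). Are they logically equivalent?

E1: p0 and (p0 or p1)
    = p0   — absorption
E2: (p1 or p1 and not p4) and (p1 or p0)
    = p1 and (p1 or p0)   — absorption
    = p1   — absorption
These differ: at p0=0, p1=1, p4=0, E1 = 0 but E2 = 1.

No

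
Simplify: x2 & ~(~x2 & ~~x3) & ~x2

0

x2 & ~(~x2 & ~~x3) & ~x2
= x2 & (x2 | ~x3) & ~x2   — De Morgan
= x2 & ~x2   — absorption
= 0   — complement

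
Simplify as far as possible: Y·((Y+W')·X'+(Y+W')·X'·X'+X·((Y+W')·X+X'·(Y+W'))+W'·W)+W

Y·((Y+W')·X'+(Y+W')·X'·X'+X·((Y+W')·X+X'·(Y+W'))+W'·W)+W
= Y·((Y+W')·X'+(Y+W')·X'·X'+X·(Y+W')+W'·W)+W
= Y·((Y+W')·X'+(Y+W')·X'·X'+X·(Y+W'))+W
= Y·((Y+W')·X'+X·(Y+W'))+W
= Y·(Y+W')+W
= Y+W

Y+W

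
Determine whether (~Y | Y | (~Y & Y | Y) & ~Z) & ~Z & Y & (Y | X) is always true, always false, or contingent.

(~Y | Y | (~Y & Y | Y) & ~Z) & ~Z & Y & (Y | X)
= (~Y | Y | Y & ~Z) & ~Z & Y & (Y | X)   — complement / identity
= (~Y | Y) & ~Z & Y & (Y | X)   — absorption
= ~Z & Y & (Y | X)   — complement / identity
= ~Z & Y   — absorption
This depends on Y, Z, so it is not a constant.

contingent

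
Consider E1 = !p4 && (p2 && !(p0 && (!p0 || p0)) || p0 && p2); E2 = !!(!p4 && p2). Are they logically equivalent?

E1: !p4 && (p2 && !(p0 && (!p0 || p0)) || p0 && p2)
    = !p4 && (p2 && !p0 || p0 && p2)
    = !p4 && p2
E2: !!(!p4 && p2)
    = !p4 && p2
Both reduce to !p4 && p2, so they are equivalent.

Yes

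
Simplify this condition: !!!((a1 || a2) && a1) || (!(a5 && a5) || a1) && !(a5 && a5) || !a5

!a1 || !a5

!!!((a1 || a2) && a1) || (!(a5 && a5) || a1) && !(a5 && a5) || !a5
= !!!((a1 || a2) && a1) || !(a5 && a5) || !a5
= !!!((a1 || a2) && a1) || !a5 || !a5
= !((a1 || a2) && a1) || !a5 || !a5
= !a1 || !a5 || !a5
= !a1 || !a5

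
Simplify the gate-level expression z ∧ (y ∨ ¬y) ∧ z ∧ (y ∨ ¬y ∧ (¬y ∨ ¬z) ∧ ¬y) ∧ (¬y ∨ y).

z

z ∧ (y ∨ ¬y) ∧ z ∧ (y ∨ ¬y ∧ (¬y ∨ ¬z) ∧ ¬y) ∧ (¬y ∨ y)
= z ∧ (y ∨ ¬y) ∧ z ∧ (y ∨ ¬y ∧ ¬y) ∧ (¬y ∨ y)   [absorption]
= z ∧ (y ∨ ¬y) ∧ z ∧ (y ∨ ¬y) ∧ (¬y ∨ y)   [idempotence]
= z ∧ (y ∨ ¬y) ∧ (¬y ∨ y)   [idempotence]
= z ∧ (¬y ∨ y)   [complement / identity]
= z   [complement / identity]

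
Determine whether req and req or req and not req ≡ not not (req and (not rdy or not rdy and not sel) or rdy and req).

Yes

E1: req and req or req and not req
    = req   (distribution)
E2: not not (req and (not rdy or not rdy and not sel) or rdy and req)
    = not not (req and not rdy or rdy and req)   (absorption)
    = not not req   (distribution)
    = req   (double negation)
Both reduce to req, so they are equivalent.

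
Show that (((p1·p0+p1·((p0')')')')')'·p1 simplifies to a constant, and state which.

0

(((p1·p0+p1·((p0')')')')')'·p1
= (((p1·p0+p1·p0')')')'·p1   (double negation)
= (p1·p0+p1·p0')'·p1   (double negation)
= p1'·p1   (distribution)
= 0   (complement)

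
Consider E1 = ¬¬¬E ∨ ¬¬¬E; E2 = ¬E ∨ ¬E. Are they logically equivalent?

E1: ¬¬¬E ∨ ¬¬¬E
    = ¬¬¬E
    = ¬E
E2: ¬E ∨ ¬E
    = ¬E
Both reduce to ¬E, so they are equivalent.

Yes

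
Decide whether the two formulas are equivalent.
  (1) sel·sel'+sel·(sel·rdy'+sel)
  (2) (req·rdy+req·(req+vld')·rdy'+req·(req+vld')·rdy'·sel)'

E1: sel·sel'+sel·(sel·rdy'+sel)
    = sel·sel'+sel·sel   — absorption
    = sel   — distribution
E2: (req·rdy+req·(req+vld')·rdy'+req·(req+vld')·rdy'·sel)'
    = (req·rdy+req·(req+vld')·rdy')'   — absorption
    = (req·rdy+req·rdy')'   — absorption
    = req'   — distribution
These differ: at rdy=1, req=0, sel=0, vld=0, E1 = 0 but E2 = 1.

No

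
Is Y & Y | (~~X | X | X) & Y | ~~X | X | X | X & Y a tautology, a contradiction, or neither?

Y & Y | (~~X | X | X) & Y | ~~X | X | X | X & Y
= Y | (~~X | X | X) & Y | ~~X | X | X | X & Y   — idempotence
= Y | ~~X | X | X | X & Y   — absorption
= Y | X | X | X | X & Y   — double negation
= Y | X | X | X & Y   — idempotence
= Y | X | X & Y   — idempotence
= Y | X   — absorption
This depends on X, Y, so it is not a constant.

neither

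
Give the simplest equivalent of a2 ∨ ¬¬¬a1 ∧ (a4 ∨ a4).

a2 ∨ ¬a1 ∧ a4

a2 ∨ ¬¬¬a1 ∧ (a4 ∨ a4)
= a2 ∨ ¬a1 ∧ (a4 ∨ a4)
= a2 ∨ ¬a1 ∧ a4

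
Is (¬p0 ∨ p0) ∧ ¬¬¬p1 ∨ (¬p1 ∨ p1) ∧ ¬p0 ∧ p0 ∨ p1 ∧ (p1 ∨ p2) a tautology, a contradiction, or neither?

(¬p0 ∨ p0) ∧ ¬¬¬p1 ∨ (¬p1 ∨ p1) ∧ ¬p0 ∧ p0 ∨ p1 ∧ (p1 ∨ p2)
= (¬p0 ∨ p0) ∧ ¬¬¬p1 ∨ ¬p0 ∧ p0 ∨ p1 ∧ (p1 ∨ p2)
= ¬¬¬p1 ∨ ¬p0 ∧ p0 ∨ p1 ∧ (p1 ∨ p2)
= ¬p1 ∨ ¬p0 ∧ p0 ∨ p1 ∧ (p1 ∨ p2)
= ¬p1 ∨ p1 ∧ (p1 ∨ p2)
= ¬p1 ∨ p1
= True

tautology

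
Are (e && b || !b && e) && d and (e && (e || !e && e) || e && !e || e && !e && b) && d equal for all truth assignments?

Yes

E1: (e && b || !b && e) && d
    = e && d   — distribution
E2: (e && (e || !e && e) || e && !e || e && !e && b) && d
    = (e && e || e && !e || e && !e && b) && d   — complement / identity
    = (e && e || e && !e) && d   — absorption
    = e && d   — distribution
Both reduce to e && d, so they are equivalent.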